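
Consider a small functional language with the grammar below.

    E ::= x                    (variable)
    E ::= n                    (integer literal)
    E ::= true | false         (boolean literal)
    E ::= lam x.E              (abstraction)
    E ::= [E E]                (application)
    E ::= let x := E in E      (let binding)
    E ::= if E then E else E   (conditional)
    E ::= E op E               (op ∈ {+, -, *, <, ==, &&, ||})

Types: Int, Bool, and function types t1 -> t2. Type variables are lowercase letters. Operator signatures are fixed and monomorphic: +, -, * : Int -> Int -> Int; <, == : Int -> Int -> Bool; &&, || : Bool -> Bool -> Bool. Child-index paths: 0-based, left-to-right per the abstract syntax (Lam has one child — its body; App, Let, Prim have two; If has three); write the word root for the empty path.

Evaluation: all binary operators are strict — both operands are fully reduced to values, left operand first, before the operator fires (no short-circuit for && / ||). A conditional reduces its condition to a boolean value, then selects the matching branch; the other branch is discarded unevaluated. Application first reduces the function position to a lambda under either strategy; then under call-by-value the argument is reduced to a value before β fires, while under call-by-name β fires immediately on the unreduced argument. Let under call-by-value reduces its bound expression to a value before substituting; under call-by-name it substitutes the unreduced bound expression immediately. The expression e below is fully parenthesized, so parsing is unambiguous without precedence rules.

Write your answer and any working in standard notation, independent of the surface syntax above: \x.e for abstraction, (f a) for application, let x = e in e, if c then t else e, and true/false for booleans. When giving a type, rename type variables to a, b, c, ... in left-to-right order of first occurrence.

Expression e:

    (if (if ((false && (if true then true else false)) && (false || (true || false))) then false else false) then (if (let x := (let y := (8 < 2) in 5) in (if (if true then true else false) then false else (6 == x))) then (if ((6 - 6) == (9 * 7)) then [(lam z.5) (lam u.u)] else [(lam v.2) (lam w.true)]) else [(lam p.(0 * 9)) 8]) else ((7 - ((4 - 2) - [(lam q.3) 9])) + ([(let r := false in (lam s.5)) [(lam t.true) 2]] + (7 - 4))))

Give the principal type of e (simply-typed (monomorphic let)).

Answer: Int

Working:
  unify Bool ~ Bool
  unify Bool ~ Bool
  unify Bool ~ Bool
  unify Bool ~ Bool
  unify Bool ~ Bool
  unify Bool ~ Bool
  unify Bool ~ Bool
  unify Bool ~ Bool
  unify Bool ~ Bool
  unify Bool ~ Bool
  unify Bool ~ Bool
  unify Bool ~ Bool
  unify Bool ~ Bool
  unify Int ~ Int
  unify Int ~ Int
let y : Bool
let x : Int
  unify Bool ~ Bool
  unify Bool ~ Bool
  unify Bool ~ Bool
  unify Int ~ Int
x : Int
  unify Int ~ Int
  unify Bool ~ Bool
  unify Bool ~ Bool
  unify Int ~ Int
  unify Int ~ Int
  unify Int ~ Int
  unify Int ~ Int
  unify Int ~ Int
  unify Int ~ Int
  unify Bool ~ Bool
\z._ : a -> Int
u : b
\u._ : b -> b
  unify a -> Int ~ (b -> b) -> c
  unify a ~ b -> b
  unify Int ~ c
_ _ : Int
\v._ : d -> Int
\w._ : e -> Bool
  unify d -> Int ~ (e -> Bool) -> f
  unify d ~ e -> Bool
  unify Int ~ f
_ _ : Int
  unify Int ~ Int
  unify Int ~ Int
  unify Int ~ Int
\p._ : g -> Int
  unify g -> Int ~ Int -> h
  unify g ~ Int
  unify Int ~ h
_ _ : Int
  unify Int ~ Int
  unify Int ~ Int
  unify Int ~ Int
  unify Int ~ Int
  unify Int ~ Int
\q._ : i -> Int
  unify i -> Int ~ Int -> j
  unify i ~ Int
  unify Int ~ j
_ _ : Int
  unify Int ~ Int
  unify Int ~ Int
  unify Int ~ Int
let r : Bool
\s._ : k -> Int
\t._ : l -> Bool
  unify l -> Bool ~ Int -> m
  unify l ~ Int
  unify Bool ~ m
_ _ : Bool
  unify k -> Int ~ Bool -> n
  unify k ~ Bool
  unify Int ~ n
_ _ : Int
  unify Int ~ Int
  unify Int ~ Int
  unify Int ~ Int
  unify Int ~ Int
  unify Int ~ Int
  unify Int ~ Int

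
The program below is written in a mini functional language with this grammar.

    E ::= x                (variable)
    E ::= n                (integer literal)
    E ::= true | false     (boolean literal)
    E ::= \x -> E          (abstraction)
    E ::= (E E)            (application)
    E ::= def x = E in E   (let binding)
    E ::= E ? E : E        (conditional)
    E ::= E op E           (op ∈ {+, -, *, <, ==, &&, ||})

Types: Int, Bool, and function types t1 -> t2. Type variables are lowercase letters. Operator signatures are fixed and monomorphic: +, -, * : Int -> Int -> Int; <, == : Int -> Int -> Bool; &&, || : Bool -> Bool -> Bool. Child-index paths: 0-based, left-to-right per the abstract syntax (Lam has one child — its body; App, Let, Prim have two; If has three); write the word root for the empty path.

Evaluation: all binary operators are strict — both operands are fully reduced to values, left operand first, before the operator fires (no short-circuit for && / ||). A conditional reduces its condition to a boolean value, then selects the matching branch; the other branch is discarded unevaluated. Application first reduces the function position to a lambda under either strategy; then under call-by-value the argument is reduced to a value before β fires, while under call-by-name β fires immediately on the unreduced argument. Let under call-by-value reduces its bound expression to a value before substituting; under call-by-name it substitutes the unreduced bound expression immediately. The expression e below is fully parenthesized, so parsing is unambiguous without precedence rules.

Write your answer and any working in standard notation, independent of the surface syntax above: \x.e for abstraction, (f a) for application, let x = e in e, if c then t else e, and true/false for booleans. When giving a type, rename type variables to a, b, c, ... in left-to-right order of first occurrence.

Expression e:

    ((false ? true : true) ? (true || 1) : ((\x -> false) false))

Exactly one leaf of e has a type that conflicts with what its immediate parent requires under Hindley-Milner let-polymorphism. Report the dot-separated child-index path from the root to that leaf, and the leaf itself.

Answer: 1.1 : 1

Trace:
  unify Bool ~ Bool
  unify Bool ~ Bool
  unify Bool ~ Bool
  unify Bool ~ Bool
  unify Int ~ Bool
  FAIL: mismatch Int ~ Bool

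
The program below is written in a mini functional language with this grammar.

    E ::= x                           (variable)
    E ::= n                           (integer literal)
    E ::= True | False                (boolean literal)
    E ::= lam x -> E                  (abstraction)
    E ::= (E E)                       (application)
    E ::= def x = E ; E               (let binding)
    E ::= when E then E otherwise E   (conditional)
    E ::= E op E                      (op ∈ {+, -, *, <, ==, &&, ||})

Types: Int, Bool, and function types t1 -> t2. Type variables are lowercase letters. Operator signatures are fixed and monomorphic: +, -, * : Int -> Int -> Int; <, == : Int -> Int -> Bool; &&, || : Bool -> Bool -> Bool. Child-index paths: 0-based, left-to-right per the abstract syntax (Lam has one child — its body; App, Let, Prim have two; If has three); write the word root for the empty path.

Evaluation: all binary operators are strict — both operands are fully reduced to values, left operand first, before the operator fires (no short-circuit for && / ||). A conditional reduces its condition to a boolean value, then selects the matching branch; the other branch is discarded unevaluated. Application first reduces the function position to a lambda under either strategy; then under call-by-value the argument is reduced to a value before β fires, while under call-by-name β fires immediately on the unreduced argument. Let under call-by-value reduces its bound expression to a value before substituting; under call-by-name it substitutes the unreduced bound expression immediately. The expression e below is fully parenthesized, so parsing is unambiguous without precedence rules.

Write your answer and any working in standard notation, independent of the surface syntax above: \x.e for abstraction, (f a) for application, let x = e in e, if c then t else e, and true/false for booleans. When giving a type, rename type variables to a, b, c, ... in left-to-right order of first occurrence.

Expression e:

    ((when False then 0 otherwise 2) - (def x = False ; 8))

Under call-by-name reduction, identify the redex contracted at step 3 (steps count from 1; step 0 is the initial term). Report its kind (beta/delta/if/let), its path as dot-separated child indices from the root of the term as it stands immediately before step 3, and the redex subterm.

Trace:
step 0: ((if false then 0 else 2) - (let x = false in 8))
step 1: [if@0] (2 - (let x = false in 8))
step 2: [let@1] (2 - 8)
step 3: [delta@root] -6

Answer: delta at root : (2 - 8)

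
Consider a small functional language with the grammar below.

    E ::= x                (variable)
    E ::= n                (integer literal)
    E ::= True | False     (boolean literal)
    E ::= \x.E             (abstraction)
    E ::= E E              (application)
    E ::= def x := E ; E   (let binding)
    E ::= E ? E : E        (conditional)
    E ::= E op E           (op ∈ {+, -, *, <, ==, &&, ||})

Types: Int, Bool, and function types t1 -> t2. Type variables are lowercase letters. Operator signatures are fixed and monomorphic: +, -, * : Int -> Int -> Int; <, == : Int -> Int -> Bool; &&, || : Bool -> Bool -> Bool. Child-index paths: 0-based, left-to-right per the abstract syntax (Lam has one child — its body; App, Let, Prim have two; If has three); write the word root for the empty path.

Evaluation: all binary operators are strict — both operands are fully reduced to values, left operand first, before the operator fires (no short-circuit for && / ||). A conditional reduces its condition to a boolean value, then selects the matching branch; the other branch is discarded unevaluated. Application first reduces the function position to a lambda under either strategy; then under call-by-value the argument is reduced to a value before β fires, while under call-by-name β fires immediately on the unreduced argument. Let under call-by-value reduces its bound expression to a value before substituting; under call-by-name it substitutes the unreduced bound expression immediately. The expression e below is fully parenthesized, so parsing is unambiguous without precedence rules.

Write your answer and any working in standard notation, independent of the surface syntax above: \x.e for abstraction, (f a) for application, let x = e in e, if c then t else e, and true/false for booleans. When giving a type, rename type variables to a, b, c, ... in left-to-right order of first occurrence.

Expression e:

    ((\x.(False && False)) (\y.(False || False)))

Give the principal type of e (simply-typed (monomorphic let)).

Trace:
  unify Bool ~ Bool
  unify Bool ~ Bool
\x._ : a -> Bool
  unify Bool ~ Bool
  unify Bool ~ Bool
\y._ : b -> Bool
  unify a -> Bool ~ (b -> Bool) -> c
  unify a ~ b -> Bool
  unify Bool ~ c
_ _ : Bool

Answer: Bool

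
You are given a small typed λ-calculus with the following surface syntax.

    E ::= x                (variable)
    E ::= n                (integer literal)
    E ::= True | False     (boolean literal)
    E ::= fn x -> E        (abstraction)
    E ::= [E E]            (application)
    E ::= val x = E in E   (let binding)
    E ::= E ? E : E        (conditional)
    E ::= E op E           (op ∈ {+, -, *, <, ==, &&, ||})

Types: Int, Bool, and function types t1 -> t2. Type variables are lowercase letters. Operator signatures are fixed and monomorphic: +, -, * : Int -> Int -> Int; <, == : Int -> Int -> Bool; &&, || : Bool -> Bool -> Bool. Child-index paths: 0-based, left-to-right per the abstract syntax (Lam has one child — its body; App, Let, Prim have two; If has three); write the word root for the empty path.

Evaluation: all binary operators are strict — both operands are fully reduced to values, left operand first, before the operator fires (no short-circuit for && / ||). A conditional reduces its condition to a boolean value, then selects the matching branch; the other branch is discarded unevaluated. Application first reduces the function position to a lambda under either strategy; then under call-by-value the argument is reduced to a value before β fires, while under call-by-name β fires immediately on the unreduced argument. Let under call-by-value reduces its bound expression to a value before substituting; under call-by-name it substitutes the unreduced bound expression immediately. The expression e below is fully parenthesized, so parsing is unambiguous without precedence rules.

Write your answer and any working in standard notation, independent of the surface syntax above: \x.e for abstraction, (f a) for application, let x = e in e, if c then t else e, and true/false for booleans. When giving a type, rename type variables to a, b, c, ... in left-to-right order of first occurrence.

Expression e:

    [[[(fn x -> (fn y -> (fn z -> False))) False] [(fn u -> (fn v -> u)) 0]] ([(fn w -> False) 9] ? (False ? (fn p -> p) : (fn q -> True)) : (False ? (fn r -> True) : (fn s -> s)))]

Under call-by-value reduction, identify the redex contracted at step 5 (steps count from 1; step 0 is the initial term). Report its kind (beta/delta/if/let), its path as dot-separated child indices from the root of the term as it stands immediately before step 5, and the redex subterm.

Derivation:
step 0: ((((\x.(\y.(\z.false))) false) ((\u.(\v.u)) 0)) (if ((\w.false) 9) then (if false then (\p.p) else (\q.true)) else (if false then (\r.true) else (\s.s))))
step 1: [beta@0.0] (((\y.(\z.false)) ((\u.(\v.u)) 0)) (if ((\w.false) 9) then (if false then (\p.p) else (\q.true)) else (if false then (\r.true) else (\s.s))))
step 2: [beta@0.1] (((\y.(\z.false)) (\v.0)) (if ((\w.false) 9) then (if false then (\p.p) else (\q.true)) else (if false then (\r.true) else (\s.s))))
step 3: [beta@0] ((\z.false) (if ((\w.false) 9) then (if false then (\p.p) else (\q.true)) else (if false then (\r.true) else (\s.s))))
step 4: [beta@1.0] ((\z.false) (if false then (if false then (\p.p) else (\q.true)) else (if false then (\r.true) else (\s.s))))
step 5: [if@1] ((\z.false) (if false then (\r.true) else (\s.s)))

Answer: if at 1 : (if false then (if false then (\p.p) else (\q.true)) else (if false then (\r.true) else (\s.s)))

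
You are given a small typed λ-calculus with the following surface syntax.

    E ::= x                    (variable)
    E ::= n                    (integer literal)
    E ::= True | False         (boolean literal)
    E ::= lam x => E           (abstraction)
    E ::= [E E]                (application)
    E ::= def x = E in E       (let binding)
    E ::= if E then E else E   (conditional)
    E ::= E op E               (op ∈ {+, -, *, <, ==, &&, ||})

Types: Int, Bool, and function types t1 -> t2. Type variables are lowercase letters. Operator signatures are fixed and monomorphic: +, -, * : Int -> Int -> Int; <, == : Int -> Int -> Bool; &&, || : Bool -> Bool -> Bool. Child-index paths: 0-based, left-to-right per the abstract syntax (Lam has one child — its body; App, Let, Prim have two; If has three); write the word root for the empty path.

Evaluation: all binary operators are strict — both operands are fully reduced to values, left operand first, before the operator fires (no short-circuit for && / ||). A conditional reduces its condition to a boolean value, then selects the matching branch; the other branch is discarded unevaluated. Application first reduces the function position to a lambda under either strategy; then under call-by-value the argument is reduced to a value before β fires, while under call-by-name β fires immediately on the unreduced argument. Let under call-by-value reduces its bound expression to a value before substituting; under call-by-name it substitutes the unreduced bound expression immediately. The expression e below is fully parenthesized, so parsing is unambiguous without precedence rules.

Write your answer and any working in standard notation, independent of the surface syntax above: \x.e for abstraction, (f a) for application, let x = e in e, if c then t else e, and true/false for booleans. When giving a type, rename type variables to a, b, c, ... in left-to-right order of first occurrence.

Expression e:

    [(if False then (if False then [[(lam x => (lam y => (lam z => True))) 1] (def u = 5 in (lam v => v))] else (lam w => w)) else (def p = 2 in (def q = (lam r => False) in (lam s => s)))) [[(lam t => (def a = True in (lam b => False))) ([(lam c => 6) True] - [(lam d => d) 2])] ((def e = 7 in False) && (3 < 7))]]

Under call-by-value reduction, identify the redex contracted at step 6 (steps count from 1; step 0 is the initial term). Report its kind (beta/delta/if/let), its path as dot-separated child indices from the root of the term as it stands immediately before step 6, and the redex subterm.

Derivation:
step 0: ((if false then (if false then (((\x.(\y.(\z.true))) 1) (let u = 5 in (\v.v))) else (\w.w)) else (let p = 2 in (let q = (\r.false) in (\s.s)))) (((\t.(let a = true in (\b.false))) (((\c.6) true) - ((\d.d) 2))) ((let e = 7 in false) && (3 < 7))))
step 1: [if@0] ((let p = 2 in (let q = (\r.false) in (\s.s))) (((\t.(let a = true in (\b.false))) (((\c.6) true) - ((\d.d) 2))) ((let e = 7 in false) && (3 < 7))))
step 2: [let@0] ((let q = (\r.false) in (\s.s)) (((\t.(let a = true in (\b.false))) (((\c.6) true) - ((\d.d) 2))) ((let e = 7 in false) && (3 < 7))))
step 3: [let@0] ((\s.s) (((\t.(let a = true in (\b.false))) (((\c.6) true) - ((\d.d) 2))) ((let e = 7 in false) && (3 < 7))))
step 4: [beta@1.0.1.0] ((\s.s) (((\t.(let a = true in (\b.false))) (6 - ((\d.d) 2))) ((let e = 7 in false) && (3 < 7))))
step 5: [beta@1.0.1.1] ((\s.s) (((\t.(let a = true in (\b.false))) (6 - 2)) ((let e = 7 in false) && (3 < 7))))
step 6: [delta@1.0.1] ((\s.s) (((\t.(let a = true in (\b.false))) 4) ((let e = 7 in false) && (3 < 7))))

Answer: delta at 1.0.1 : (6 - 2)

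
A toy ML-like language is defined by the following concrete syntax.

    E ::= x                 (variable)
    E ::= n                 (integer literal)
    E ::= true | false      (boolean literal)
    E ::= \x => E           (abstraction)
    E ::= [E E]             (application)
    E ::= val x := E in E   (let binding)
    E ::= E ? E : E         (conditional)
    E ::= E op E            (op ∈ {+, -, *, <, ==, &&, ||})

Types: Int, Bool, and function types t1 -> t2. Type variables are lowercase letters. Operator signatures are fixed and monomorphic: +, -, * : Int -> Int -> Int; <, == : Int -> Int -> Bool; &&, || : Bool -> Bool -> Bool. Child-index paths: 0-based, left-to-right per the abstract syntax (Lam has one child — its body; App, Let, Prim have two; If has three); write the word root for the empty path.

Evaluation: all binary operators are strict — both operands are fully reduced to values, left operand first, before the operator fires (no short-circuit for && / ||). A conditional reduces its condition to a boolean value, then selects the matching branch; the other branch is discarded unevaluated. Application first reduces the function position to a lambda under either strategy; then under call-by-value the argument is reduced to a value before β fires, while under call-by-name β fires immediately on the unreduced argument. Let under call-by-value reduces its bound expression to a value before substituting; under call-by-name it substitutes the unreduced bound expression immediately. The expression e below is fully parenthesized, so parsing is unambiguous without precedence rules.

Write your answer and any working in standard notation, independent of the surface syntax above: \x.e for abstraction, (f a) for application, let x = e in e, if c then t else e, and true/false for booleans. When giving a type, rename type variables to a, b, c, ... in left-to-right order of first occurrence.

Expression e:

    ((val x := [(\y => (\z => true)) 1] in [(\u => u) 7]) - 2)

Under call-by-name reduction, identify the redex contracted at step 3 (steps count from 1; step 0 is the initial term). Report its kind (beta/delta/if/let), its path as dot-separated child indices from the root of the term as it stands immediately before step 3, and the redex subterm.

Answer: delta at root : (7 - 2)

Trace:
step 0: ((let x = ((\y.(\z.true)) 1) in ((\u.u) 7)) - 2)
step 1: [let@0] (((\u.u) 7) - 2)
step 2: [beta@0] (7 - 2)
step 3: [delta@root] 5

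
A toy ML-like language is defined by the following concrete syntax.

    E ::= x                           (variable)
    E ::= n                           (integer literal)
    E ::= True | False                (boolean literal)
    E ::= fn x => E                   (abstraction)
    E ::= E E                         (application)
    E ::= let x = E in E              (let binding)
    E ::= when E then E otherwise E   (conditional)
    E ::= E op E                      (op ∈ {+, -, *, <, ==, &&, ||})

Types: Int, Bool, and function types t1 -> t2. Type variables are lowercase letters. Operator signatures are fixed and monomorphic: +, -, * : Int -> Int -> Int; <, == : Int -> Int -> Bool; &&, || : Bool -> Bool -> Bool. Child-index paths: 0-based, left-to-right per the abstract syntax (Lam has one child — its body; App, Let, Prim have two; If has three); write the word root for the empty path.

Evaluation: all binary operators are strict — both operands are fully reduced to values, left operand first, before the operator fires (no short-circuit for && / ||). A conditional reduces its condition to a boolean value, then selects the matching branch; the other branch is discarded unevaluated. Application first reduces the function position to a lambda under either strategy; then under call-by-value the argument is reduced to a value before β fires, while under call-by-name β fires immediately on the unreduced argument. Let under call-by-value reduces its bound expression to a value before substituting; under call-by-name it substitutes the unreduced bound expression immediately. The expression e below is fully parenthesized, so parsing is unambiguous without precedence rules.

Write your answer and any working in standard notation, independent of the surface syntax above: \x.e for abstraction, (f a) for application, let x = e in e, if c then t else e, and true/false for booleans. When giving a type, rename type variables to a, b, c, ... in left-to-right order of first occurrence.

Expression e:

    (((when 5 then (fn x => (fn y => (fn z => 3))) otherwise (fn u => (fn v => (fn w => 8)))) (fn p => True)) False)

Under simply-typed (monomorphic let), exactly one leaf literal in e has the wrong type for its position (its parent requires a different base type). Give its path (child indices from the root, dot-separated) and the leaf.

Working:
  unify Int ~ Bool
  FAIL: mismatch Int ~ Bool

Answer: 0.0.0 : 5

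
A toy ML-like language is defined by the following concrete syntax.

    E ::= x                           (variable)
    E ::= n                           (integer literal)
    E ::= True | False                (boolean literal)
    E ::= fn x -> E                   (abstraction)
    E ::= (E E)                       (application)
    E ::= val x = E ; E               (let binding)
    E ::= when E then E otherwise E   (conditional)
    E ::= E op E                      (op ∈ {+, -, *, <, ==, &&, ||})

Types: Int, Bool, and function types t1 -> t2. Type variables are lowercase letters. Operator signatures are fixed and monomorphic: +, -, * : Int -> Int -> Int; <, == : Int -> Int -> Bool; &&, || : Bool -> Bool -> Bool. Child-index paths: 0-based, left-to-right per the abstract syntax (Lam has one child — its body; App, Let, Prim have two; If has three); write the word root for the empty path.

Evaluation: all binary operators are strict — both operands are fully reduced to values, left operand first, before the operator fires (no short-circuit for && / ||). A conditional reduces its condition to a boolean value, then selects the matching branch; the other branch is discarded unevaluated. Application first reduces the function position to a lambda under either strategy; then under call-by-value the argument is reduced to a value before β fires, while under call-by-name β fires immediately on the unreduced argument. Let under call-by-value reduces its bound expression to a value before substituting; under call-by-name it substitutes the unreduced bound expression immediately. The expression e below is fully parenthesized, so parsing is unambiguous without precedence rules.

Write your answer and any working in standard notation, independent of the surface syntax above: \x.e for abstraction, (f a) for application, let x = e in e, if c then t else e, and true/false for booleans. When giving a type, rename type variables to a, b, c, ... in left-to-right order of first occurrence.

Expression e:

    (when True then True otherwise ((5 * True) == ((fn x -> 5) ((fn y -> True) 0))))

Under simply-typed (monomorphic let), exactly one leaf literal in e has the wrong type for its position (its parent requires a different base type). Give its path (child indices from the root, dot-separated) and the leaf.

Answer: 2.0.1 : true

Working:
  unify Bool ~ Bool
  unify Int ~ Int
  unify Bool ~ Int
  FAIL: mismatch Bool ~ Int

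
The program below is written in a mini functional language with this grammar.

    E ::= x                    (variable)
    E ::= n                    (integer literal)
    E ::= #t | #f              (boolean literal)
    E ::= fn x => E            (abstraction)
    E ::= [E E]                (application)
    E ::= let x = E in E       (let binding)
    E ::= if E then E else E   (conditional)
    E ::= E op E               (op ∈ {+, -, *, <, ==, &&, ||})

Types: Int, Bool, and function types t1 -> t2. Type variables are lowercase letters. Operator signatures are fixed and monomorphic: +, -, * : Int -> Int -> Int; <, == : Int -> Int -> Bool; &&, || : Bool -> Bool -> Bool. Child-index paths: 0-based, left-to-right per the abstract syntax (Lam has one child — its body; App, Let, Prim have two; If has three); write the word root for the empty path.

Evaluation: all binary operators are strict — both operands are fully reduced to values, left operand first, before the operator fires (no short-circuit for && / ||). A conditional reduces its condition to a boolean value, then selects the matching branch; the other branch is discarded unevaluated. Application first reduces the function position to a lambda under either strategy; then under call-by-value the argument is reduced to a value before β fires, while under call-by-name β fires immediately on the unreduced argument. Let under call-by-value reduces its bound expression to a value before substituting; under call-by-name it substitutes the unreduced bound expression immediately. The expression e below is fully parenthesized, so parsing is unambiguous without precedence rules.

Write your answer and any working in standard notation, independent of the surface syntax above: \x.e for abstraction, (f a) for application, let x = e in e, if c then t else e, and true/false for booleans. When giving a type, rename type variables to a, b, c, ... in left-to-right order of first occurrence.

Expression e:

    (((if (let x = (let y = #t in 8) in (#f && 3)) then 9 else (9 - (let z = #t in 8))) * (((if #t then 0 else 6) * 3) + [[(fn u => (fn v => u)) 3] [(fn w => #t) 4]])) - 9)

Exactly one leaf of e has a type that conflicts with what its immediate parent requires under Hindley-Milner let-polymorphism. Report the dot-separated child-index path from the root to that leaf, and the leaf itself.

Answer: 0.0.0.1.1 : 3

Derivation:
let y : Bool
let x : Int
  unify Bool ~ Bool
  unify Int ~ Bool
  FAIL: mismatch Int ~ Bool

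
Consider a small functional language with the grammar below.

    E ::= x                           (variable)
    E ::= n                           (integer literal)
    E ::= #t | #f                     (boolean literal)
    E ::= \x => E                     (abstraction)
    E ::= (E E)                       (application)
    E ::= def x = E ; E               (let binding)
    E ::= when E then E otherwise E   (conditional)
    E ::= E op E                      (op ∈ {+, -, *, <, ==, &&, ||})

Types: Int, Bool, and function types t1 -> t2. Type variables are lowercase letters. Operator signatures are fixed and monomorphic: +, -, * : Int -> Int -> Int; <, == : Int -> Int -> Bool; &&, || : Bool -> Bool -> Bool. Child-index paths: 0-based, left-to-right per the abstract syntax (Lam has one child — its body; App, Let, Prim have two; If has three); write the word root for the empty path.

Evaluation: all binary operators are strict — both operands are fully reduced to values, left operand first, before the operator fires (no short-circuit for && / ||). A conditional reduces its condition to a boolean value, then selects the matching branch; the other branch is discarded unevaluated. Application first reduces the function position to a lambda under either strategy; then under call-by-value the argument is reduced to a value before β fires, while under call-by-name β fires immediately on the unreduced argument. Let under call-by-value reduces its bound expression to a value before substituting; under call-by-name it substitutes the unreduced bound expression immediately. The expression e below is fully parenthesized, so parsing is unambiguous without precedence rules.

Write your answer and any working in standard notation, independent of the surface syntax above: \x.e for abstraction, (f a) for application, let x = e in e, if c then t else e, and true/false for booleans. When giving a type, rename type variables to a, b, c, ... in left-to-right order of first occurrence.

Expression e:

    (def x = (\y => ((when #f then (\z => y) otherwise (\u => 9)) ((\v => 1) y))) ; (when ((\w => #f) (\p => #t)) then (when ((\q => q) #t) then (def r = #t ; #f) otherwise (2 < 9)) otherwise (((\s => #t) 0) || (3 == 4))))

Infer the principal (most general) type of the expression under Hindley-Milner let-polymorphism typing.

Trace:
  unify Bool ~ Bool
y : a
\z._ : b -> a
\u._ : c -> Int
  unify b -> a ~ c -> Int
  unify b ~ c
  unify a ~ Int
\v._ : d -> Int
y : Int
  unify d -> Int ~ Int -> e
  unify d ~ Int
  unify Int ~ e
_ _ : Int
  unify c -> Int ~ Int -> f
  unify c ~ Int
  unify Int ~ f
_ _ : Int
\y._ : Int -> Int
let x : Int -> Int
\w._ : g -> Bool
\p._ : h -> Bool
  unify g -> Bool ~ (h -> Bool) -> i
  unify g ~ h -> Bool
  unify Bool ~ i
_ _ : Bool
  unify Bool ~ Bool
q : j
\q._ : j -> j
  unify j -> j ~ Bool -> k
  unify j ~ Bool
  unify Bool ~ k
_ _ : Bool
  unify Bool ~ Bool
let r : Bool
  unify Int ~ Int
  unify Int ~ Int
  unify Bool ~ Bool
\s._ : l -> Bool
  unify l -> Bool ~ Int -> m
  unify l ~ Int
  unify Bool ~ m
_ _ : Bool
  unify Bool ~ Bool
  unify Int ~ Int
  unify Int ~ Int
  unify Bool ~ Bool
  unify Bool ~ Bool

Answer: Bool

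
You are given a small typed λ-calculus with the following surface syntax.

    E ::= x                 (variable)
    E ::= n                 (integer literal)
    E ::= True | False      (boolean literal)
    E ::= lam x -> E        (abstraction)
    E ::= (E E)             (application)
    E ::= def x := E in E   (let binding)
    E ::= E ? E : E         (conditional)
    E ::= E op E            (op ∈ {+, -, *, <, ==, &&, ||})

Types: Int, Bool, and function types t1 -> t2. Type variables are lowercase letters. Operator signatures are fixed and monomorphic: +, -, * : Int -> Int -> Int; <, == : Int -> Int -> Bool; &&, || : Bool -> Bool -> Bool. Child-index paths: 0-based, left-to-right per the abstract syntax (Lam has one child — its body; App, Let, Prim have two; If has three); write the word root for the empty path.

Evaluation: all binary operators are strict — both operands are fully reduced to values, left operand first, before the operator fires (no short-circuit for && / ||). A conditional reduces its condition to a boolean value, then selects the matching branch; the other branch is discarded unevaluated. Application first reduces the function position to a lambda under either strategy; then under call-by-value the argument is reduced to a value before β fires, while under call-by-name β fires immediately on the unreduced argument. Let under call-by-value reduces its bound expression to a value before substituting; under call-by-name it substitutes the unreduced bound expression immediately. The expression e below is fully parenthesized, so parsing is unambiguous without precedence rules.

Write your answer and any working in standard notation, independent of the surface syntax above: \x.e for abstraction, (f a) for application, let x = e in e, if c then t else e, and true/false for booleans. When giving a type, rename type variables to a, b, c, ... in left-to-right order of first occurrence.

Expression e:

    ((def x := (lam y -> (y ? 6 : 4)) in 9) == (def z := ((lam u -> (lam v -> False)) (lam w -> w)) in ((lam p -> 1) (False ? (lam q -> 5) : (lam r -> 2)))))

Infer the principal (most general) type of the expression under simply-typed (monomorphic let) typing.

Working:
y : a
  unify a ~ Bool
  unify Int ~ Int
\y._ : Bool -> Int
let x : Bool -> Int
  unify Int ~ Int
\v._ : c -> Bool
\u._ : b -> c -> Bool
w : d
\w._ : d -> d
  unify b -> c -> Bool ~ (d -> d) -> e
  unify b ~ d -> d
  unify c -> Bool ~ e
_ _ : c -> Bool
let z : c -> Bool
\p._ : f -> Int
  unify Bool ~ Bool
\q._ : g -> Int
\r._ : h -> Int
  unify g -> Int ~ h -> Int
  unify g ~ h
  unify Int ~ Int
  unify f -> Int ~ (h -> Int) -> i
  unify f ~ h -> Int
  unify Int ~ i
_ _ : Int
  unify Int ~ Int

Answer: Bool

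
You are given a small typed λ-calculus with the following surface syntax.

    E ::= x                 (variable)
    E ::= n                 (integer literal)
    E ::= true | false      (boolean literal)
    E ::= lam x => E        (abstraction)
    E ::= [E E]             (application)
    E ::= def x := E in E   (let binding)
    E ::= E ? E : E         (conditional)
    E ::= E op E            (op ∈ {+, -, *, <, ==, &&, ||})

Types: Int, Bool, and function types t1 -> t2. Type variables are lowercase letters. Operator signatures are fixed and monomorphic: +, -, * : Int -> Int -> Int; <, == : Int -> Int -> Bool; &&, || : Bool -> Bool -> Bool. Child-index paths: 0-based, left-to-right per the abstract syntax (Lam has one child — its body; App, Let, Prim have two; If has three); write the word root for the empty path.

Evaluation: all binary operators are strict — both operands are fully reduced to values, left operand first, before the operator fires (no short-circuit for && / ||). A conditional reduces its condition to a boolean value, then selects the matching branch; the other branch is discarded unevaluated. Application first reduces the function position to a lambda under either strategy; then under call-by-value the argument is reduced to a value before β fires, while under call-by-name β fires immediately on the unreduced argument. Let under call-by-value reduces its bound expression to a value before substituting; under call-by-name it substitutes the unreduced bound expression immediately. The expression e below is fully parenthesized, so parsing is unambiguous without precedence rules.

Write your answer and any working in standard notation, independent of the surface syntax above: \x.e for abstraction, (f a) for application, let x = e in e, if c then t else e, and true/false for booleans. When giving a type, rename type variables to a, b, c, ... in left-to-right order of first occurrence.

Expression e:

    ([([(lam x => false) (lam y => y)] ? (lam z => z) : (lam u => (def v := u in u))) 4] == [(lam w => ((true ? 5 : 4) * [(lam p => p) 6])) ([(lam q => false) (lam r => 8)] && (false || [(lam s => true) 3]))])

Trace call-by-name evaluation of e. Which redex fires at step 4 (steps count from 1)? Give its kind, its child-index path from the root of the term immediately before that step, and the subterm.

Answer: let at 0 : (let v = 4 in 4)

Trace:
step 0: (((if ((\x.false) (\y.y)) then (\z.z) else (\u.(let v = u in u))) 4) == ((\w.((if true then 5 else 4) * ((\p.p) 6))) (((\q.false) (\r.8)) && (false || ((\s.true) 3)))))
step 1: [beta@0.0.0] (((if false then (\z.z) else (\u.(let v = u in u))) 4) == ((\w.((if true then 5 else 4) * ((\p.p) 6))) (((\q.false) (\r.8)) && (false || ((\s.true) 3)))))
step 2: [if@0.0] (((\u.(let v = u in u)) 4) == ((\w.((if true then 5 else 4) * ((\p.p) 6))) (((\q.false) (\r.8)) && (false || ((\s.true) 3)))))
step 3: [beta@0] ((let v = 4 in 4) == ((\w.((if true then 5 else 4) * ((\p.p) 6))) (((\q.false) (\r.8)) && (false || ((\s.true) 3)))))
step 4: [let@0] (4 == ((\w.((if true then 5 else 4) * ((\p.p) 6))) (((\q.false) (\r.8)) && (false || ((\s.true) 3)))))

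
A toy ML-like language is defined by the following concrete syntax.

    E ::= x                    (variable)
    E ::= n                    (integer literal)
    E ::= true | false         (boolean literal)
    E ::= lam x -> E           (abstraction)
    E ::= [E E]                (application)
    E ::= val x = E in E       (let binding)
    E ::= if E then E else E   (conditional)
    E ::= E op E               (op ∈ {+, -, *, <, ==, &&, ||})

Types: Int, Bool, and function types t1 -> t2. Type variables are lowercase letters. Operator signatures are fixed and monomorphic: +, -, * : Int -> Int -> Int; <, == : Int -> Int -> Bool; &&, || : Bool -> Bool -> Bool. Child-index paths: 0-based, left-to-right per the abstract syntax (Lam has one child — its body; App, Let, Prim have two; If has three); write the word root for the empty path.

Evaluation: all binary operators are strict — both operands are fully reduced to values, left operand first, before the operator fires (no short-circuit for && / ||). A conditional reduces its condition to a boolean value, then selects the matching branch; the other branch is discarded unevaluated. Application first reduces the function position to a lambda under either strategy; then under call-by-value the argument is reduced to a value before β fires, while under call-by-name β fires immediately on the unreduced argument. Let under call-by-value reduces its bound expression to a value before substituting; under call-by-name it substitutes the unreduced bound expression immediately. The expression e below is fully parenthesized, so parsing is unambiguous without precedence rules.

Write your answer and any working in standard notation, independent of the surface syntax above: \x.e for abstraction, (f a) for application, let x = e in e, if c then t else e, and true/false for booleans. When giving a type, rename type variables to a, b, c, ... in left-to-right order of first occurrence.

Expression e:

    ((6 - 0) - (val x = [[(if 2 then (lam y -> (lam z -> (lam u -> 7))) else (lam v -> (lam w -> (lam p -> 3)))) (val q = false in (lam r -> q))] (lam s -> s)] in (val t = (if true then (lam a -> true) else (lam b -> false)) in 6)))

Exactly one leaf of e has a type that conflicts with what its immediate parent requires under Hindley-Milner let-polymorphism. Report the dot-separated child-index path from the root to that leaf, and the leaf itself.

Trace:
  unify Int ~ Int
  unify Int ~ Int
  unify Int ~ Int
  unify Int ~ Bool
  FAIL: mismatch Int ~ Bool

Answer: 1.0.0.0.0 : 2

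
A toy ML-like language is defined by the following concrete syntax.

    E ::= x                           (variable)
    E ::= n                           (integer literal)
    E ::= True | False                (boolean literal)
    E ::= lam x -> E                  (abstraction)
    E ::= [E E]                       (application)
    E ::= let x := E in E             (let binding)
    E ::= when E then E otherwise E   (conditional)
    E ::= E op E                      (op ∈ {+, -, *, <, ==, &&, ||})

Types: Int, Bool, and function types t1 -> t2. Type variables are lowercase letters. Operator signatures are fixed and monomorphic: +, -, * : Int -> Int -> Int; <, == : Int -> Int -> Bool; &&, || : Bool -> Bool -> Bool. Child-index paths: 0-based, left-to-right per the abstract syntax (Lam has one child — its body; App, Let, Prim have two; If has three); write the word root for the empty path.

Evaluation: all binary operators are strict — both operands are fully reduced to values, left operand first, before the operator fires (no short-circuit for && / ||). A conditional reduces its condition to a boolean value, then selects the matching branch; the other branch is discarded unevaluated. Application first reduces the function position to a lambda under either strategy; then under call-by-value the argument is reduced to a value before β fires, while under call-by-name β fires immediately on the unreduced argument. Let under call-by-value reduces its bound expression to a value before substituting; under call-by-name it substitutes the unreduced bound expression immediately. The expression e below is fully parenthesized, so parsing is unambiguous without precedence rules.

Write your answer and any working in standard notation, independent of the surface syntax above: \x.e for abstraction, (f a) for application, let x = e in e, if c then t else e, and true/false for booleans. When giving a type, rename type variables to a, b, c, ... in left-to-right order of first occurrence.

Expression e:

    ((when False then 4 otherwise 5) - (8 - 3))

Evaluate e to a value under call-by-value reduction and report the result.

Answer: 0

Trace:
step 0: ((if false then 4 else 5) - (8 - 3))
step 1: [if@0] (5 - (8 - 3))
step 2: [delta@1] (5 - 5)
step 3: [delta@root] 0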